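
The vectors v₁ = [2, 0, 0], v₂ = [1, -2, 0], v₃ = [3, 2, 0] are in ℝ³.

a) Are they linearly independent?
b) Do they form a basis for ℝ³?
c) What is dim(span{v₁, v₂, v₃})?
Not independent, not a basis, dim(span) = 2

Check whether v₃ can be written as a linear combination of v₁ and v₂.
v₃ = (2)·v₁ + (-1)·v₂ = [3, 2, 0], so the three vectors are linearly dependent.
Thus they do not form a basis for ℝ³, and dim(span{v₁, v₂, v₃}) = 2 (spanned by v₁ and v₂).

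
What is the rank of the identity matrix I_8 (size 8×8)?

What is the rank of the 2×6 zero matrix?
rank(I_8) = 8, rank(0) = 0

The identity I_8 has 8 columns that are the standard basis vectors e_1, …, e_8. These are linearly independent, so all 8 columns are pivots and rank(I_8) = 8.
The 2×6 zero matrix has every entry zero, so every row is the zero row and there are no pivots; rank(0) = 0.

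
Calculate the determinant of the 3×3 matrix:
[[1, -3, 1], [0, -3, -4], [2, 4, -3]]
55

Expansion along first row:
det = 1·det([[-3,-4],[4,-3]]) - -3·det([[0,-4],[2,-3]]) + 1·det([[0,-3],[2,4]])
    = 1·(-3·-3 - -4·4) - -3·(0·-3 - -4·2) + 1·(0·4 - -3·2)
    = 1·25 - -3·8 + 1·6
    = 25 + 24 + 6 = 55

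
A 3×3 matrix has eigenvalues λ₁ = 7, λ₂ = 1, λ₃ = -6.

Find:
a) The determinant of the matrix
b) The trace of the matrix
det = -42, trace = 2

Two standard eigenvalue identities:
- det(A) equals the product of the eigenvalues (counted with multiplicity).
- trace(A) equals the sum of the eigenvalues.
det(A) = (7)*(1)*(-6) = -42.
trace(A) = 7 + 1 - 6 = 2.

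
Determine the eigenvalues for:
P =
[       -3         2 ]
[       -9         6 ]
λ = 0, 3

Solve det(P - λI) = 0. For a 2×2 matrix the characteristic equation is λ² - (trace)λ + det = 0.
trace(P) = a + d = -3 + 6 = 3.
det(P) = a*d - b*c = (-3)*(6) - (2)*(-9) = -18 + 18 = 0.
Characteristic equation: λ² - (3)λ + (0) = 0.
Discriminant = (3)² - 4*(0) = 9 - 0 = 9.
λ = (3 ± √9) / 2 = (3 ± 3) / 2 = 0, 3.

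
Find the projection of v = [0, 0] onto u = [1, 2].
[0, 0]

The projection of v onto u is proj_u(v) = ((v·u) / (u·u)) · u.
v·u = (0)*(1) + (0)*(2) = 0.
u·u = (1)*(1) + (2)*(2) = 5.
coefficient = 0 / 5 = 0.
proj_u(v) = 0 · [1, 2] = [0, 0].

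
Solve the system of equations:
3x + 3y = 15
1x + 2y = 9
x = 1, y = 4

Use elimination (row reduction):
Equation 1: 3x + 3y = 15.
Equation 2: 1x + 2y = 9.
Multiply Eq1 by 1 and Eq2 by 3: 3x + 3y = 15;  3x + 6y = 27.
Subtract: (3)y = 12, so y = 4.
Back-substitute into Eq1: 3x + 3*(4) = 15, so x = 1.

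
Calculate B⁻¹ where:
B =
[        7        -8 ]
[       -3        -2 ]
det(B) = -38
B⁻¹ =
[     1/19     -4/19 ]
[    -3/38     -7/38 ]

For a 2×2 matrix B = [[a, b], [c, d]] with det(B) ≠ 0, B⁻¹ = (1/det(B)) * [[d, -b], [-c, a]].
det(B) = (7)*(-2) - (-8)*(-3) = -14 - 24 = -38.
B⁻¹ = (1/-38) * [[-2, 8], [3, 7]].
Dividing each entry by -38 and reducing:
B⁻¹ =
[     1/19     -4/19 ]
[    -3/38     -7/38 ]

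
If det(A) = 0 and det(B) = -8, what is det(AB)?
0

Use the multiplicative property of determinants: det(AB) = det(A)*det(B).
det(AB) = (0)*(-8) = 0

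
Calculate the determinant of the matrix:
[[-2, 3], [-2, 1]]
4

For a 2×2 matrix [[a, b], [c, d]], det = ad - bc
det = (-2)(1) - (3)(-2) = -2 - -6 = 4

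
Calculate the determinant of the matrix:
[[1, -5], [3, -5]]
10

For a 2×2 matrix [[a, b], [c, d]], det = ad - bc
det = (1)(-5) - (-5)(3) = -5 - -15 = 10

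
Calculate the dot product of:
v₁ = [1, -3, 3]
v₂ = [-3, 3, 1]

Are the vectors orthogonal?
-9, No

The dot product is the sum of products of corresponding components.
v₁·v₂ = (1)*(-3) + (-3)*(3) + (3)*(1) = -3 - 9 + 3 = -9.
Two vectors are orthogonal iff their dot product is 0; here the dot product is -9, so the vectors are not orthogonal.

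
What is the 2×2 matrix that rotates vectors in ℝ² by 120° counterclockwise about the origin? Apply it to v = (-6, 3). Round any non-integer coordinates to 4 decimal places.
R = [[-1/2, -√3/2], [√3/2, -1/2]]; R·v = (0.4019, -6.6962)

A counterclockwise rotation by angle θ in ℝ² has matrix R(θ) = [[cos θ, -sin θ], [sin θ, cos θ]].
For θ = 120°: cos θ = -1/2, sin θ = √3/2.
R(120°) = [[-1/2, -√3/2], [√3/2, -1/2]].
R·v = [-1/2·-6 + (-√3/2)·3, √3/2·-6 + -1/2·3] = (0.4019, -6.6962).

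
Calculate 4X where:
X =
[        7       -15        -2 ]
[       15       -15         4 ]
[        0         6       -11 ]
4X =
[       28       -60        -8 ]
[       60       -60        16 ]
[        0        24       -44 ]

Scalar multiplication is elementwise: (4X)[i][j] = 4 * X[i][j].
  (4X)[0][0] = 4 * (7) = 28
  (4X)[0][1] = 4 * (-15) = -60
  (4X)[0][2] = 4 * (-2) = -8
  (4X)[1][0] = 4 * (15) = 60
  (4X)[1][1] = 4 * (-15) = -60
  (4X)[1][2] = 4 * (4) = 16
  (4X)[2][0] = 4 * (0) = 0
  (4X)[2][1] = 4 * (6) = 24
  (4X)[2][2] = 4 * (-11) = -44
4X =
[       28       -60        -8 ]
[       60       -60        16 ]
[        0        24       -44 ]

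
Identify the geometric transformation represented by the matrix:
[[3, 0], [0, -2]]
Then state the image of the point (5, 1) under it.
non-uniform scaling by (3, -2); image of (5, 1) is (15, -2)

This is diagonal with distinct entries, so it scales the x-axis by 3 and the y-axis by -2.
The matrix [[3, 0], [0, -2]] represents: non-uniform scaling by (3, -2).
Applying it to (5, 1): [3·5 + 0·1, 0·5 + -2·1] = (15, -2).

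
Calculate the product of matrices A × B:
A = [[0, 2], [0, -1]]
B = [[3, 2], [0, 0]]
[[0, 0], [0, 0]]

Matrix multiplication:
C[0][0] = 0×3 + 2×0 = 0
C[0][1] = 0×2 + 2×0 = 0
C[1][0] = 0×3 + -1×0 = 0
C[1][1] = 0×2 + -1×0 = 0
Result: [[0, 0], [0, 0]]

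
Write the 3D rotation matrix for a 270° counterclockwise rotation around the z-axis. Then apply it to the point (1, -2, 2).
R = [[0, 1, 0], [-1, 0, 0], [0, 0, 1]]; R·(1, -2, 2) = (-2, -1, 2)

Rotation matrix for 270° around z-axis:
cos(270°) = 0, sin(270°) = -1
R = [[0, 1, 0], [-1, 0, 0], [0, 0, 1]]
Apply to (1, -2, 2): R·[1, -2, 2]ᵀ = (-2, -1, 2)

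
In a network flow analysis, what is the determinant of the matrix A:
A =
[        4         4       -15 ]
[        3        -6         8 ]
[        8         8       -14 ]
det(A) = -576

Expand along row 0 (cofactor expansion): det(A) = a*(e*i - f*h) - b*(d*i - f*g) + c*(d*h - e*g), where the 3×3 is [[a, b, c], [d, e, f], [g, h, i]].
Minor M_00 = (-6)*(-14) - (8)*(8) = 84 - 64 = 20.
Minor M_01 = (3)*(-14) - (8)*(8) = -42 - 64 = -106.
Minor M_02 = (3)*(8) - (-6)*(8) = 24 + 48 = 72.
det(A) = (4)*(20) - (4)*(-106) + (-15)*(72) = 80 + 424 - 1080 = -576.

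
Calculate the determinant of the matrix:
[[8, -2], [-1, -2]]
-18

For a 2×2 matrix [[a, b], [c, d]], det = ad - bc
det = (8)(-2) - (-2)(-1) = -16 - 2 = -18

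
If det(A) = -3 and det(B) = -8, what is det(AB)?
24

Use the multiplicative property of determinants: det(AB) = det(A)*det(B).
det(AB) = (-3)*(-8) = 24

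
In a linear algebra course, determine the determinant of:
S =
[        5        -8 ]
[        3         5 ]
det(S) = 49

For a 2×2 matrix [[a, b], [c, d]], det = a*d - b*c.
det(S) = (5)*(5) - (-8)*(3) = 25 + 24 = 49.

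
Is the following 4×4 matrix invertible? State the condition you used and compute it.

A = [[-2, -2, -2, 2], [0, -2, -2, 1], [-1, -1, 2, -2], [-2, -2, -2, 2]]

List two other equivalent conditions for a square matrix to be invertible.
No, not invertible; det(A) = 0 (two rows are equal, so the rows are linearly dependent). Equivalent conditions (failing for this A): rank(A) < 4; Ax = 0 has non-trivial solutions; 0 is an eigenvalue; the columns are linearly dependent.

To check invertibility, compute det(A).
In this matrix, row 0 and the last row are identical, so one row is a scalar multiple of another and the rows are linearly dependent.
A matrix with linearly dependent rows has det = 0 and is not invertible.
Equivalent failed conditions:
- rank(A) < 4.
- Ax = 0 has non-trivial solutions.
- 0 is an eigenvalue.
- The columns are linearly dependent.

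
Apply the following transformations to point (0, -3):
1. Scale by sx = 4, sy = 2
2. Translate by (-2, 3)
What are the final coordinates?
(-2, -3)

Step 1: Scale (0, -3) by (sx, sy) = (4, 2) → (0, -6)
Step 2: Translate by (-2, 3) → (-2, -3)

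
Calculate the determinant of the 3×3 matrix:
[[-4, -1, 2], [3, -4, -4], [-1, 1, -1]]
-41

Expansion along first row:
det = -4·det([[-4,-4],[1,-1]]) - -1·det([[3,-4],[-1,-1]]) + 2·det([[3,-4],[-1,1]])
    = -4·(-4·-1 - -4·1) - -1·(3·-1 - -4·-1) + 2·(3·1 - -4·-1)
    = -4·8 - -1·-7 + 2·-1
    = -32 + -7 + -2 = -41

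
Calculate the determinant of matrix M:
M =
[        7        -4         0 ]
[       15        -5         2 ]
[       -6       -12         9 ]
det(M) = 441

Expand along row 0 (cofactor expansion): det(M) = a*(e*i - f*h) - b*(d*i - f*g) + c*(d*h - e*g), where the 3×3 is [[a, b, c], [d, e, f], [g, h, i]].
Minor M_00 = (-5)*(9) - (2)*(-12) = -45 + 24 = -21.
Minor M_01 = (15)*(9) - (2)*(-6) = 135 + 12 = 147.
Minor M_02 = (15)*(-12) - (-5)*(-6) = -180 - 30 = -210.
det(M) = (7)*(-21) - (-4)*(147) + (0)*(-210) = -147 + 588 + 0 = 441.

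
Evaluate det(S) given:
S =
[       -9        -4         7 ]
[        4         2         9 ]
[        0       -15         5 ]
det(S) = -1645

Expand along row 0 (cofactor expansion): det(S) = a*(e*i - f*h) - b*(d*i - f*g) + c*(d*h - e*g), where the 3×3 is [[a, b, c], [d, e, f], [g, h, i]].
Minor M_00 = (2)*(5) - (9)*(-15) = 10 + 135 = 145.
Minor M_01 = (4)*(5) - (9)*(0) = 20 - 0 = 20.
Minor M_02 = (4)*(-15) - (2)*(0) = -60 - 0 = -60.
det(S) = (-9)*(145) - (-4)*(20) + (7)*(-60) = -1305 + 80 - 420 = -1645.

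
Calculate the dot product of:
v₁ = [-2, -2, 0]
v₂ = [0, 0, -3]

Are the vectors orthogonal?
0, Yes

The dot product is the sum of products of corresponding components.
v₁·v₂ = (-2)*(0) + (-2)*(0) + (0)*(-3) = 0 + 0 + 0 = 0.
Two vectors are orthogonal iff their dot product is 0; here the dot product is 0, so the vectors are orthogonal.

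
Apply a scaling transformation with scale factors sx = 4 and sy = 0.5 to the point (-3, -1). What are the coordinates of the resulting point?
(-12, -0.5)

Scaling matrix:
[[4, 0], [0, 0.50]]
Result: (-3 × 4, -1 × 0.5) = (-12, -0.5)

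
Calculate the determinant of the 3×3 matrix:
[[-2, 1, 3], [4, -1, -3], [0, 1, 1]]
4

Expansion along first row:
det = -2·det([[-1,-3],[1,1]]) - 1·det([[4,-3],[0,1]]) + 3·det([[4,-1],[0,1]])
    = -2·(-1·1 - -3·1) - 1·(4·1 - -3·0) + 3·(4·1 - -1·0)
    = -2·2 - 1·4 + 3·4
    = -4 + -4 + 12 = 4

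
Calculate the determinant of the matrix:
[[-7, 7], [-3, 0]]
21

For a 2×2 matrix [[a, b], [c, d]], det = ad - bc
det = (-7)(0) - (7)(-3) = 0 - -21 = 21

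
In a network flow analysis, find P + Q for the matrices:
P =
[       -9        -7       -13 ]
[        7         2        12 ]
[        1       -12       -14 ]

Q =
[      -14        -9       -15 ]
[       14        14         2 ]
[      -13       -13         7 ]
P + Q =
[      -23       -16       -28 ]
[       21        16        14 ]
[      -12       -25        -7 ]

Matrix addition is elementwise: (P+Q)[i][j] = P[i][j] + Q[i][j].
  (P+Q)[0][0] = (-9) + (-14) = -23
  (P+Q)[0][1] = (-7) + (-9) = -16
  (P+Q)[0][2] = (-13) + (-15) = -28
  (P+Q)[1][0] = (7) + (14) = 21
  (P+Q)[1][1] = (2) + (14) = 16
  (P+Q)[1][2] = (12) + (2) = 14
  (P+Q)[2][0] = (1) + (-13) = -12
  (P+Q)[2][1] = (-12) + (-13) = -25
  (P+Q)[2][2] = (-14) + (7) = -7
P + Q =
[      -23       -16       -28 ]
[       21        16        14 ]
[      -12       -25        -7 ]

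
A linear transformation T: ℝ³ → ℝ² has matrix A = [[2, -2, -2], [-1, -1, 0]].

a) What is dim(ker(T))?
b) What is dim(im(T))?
dim(ker) = 1, dim(im) = 2

The two rows are not scalar multiples of one another (no single k satisfies row 2 = k × row 1), so they are linearly independent.
Thus rank(A) = 2.
dim(im(T)) = rank(A) = 2.
By the rank-nullity theorem applied to T: ℝ³ → ℝ², rank(A) + nullity(A) = 3 (the domain dimension), so dim(ker(T)) = 3 - 2 = 1.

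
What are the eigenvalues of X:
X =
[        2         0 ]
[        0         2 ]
λ = 2, 2

Solve det(X - λI) = 0. For a 2×2 matrix the characteristic equation is λ² - (trace)λ + det = 0.
trace(X) = a + d = 2 + 2 = 4.
det(X) = a*d - b*c = (2)*(2) - (0)*(0) = 4 - 0 = 4.
Characteristic equation: λ² - (4)λ + (4) = 0.
Discriminant = (4)² - 4*(4) = 16 - 16 = 0.
λ = (4 ± √0) / 2 = (4 ± 0) / 2 = 2, 2.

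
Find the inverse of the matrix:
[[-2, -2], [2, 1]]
[[1/2, 1], [-1, -1]]

For [[a,b],[c,d]], inverse = (1/det)·[[d,-b],[-c,a]]
det = -2·1 - -2·2 = 2
Inverse = (1/2)·[[1, 2], [-2, -2]]
        = [[1/2, 1], [-1, -1]]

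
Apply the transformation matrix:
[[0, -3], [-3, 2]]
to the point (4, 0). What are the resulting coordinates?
(0, -12)

Matrix multiplication:
[[0, -3], [-3, 2]] × [4, 0]ᵀ
= [0×4 + -3×0, -3×4 + 2×0]ᵀ
= [0.0000, -12.0000]ᵀ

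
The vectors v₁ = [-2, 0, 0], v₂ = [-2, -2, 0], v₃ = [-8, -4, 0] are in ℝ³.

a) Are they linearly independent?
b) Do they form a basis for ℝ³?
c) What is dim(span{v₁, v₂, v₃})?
Not independent, not a basis, dim(span) = 2

Check whether v₃ can be written as a linear combination of v₁ and v₂.
v₃ = (2)·v₁ + (2)·v₂ = [-8, -4, 0], so the three vectors are linearly dependent.
Thus they do not form a basis for ℝ³, and dim(span{v₁, v₂, v₃}) = 2 (spanned by v₁ and v₂).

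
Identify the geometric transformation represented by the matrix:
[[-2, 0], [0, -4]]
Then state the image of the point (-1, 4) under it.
non-uniform scaling by (-2, -4); image of (-1, 4) is (2, -16)

This is diagonal with distinct entries, so it scales the x-axis by -2 and the y-axis by -4.
The matrix [[-2, 0], [0, -4]] represents: non-uniform scaling by (-2, -4).
Applying it to (-1, 4): [-2·-1 + 0·4, 0·-1 + -4·4] = (2, -16).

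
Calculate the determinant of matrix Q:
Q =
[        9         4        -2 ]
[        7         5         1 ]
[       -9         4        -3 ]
det(Q) = -269

Expand along row 0 (cofactor expansion): det(Q) = a*(e*i - f*h) - b*(d*i - f*g) + c*(d*h - e*g), where the 3×3 is [[a, b, c], [d, e, f], [g, h, i]].
Minor M_00 = (5)*(-3) - (1)*(4) = -15 - 4 = -19.
Minor M_01 = (7)*(-3) - (1)*(-9) = -21 + 9 = -12.
Minor M_02 = (7)*(4) - (5)*(-9) = 28 + 45 = 73.
det(Q) = (9)*(-19) - (4)*(-12) + (-2)*(73) = -171 + 48 - 146 = -269.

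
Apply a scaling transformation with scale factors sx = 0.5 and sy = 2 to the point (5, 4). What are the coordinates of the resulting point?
(2.5, 8)

Scaling matrix:
[[0.50, 0], [0, 2]]
Result: (5 × 0.5, 4 × 2) = (2.5, 8)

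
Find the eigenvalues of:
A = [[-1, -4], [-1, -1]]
λ = -3, 1

Solve det(A - λI) = 0. For a 2×2 matrix this is λ² - (trace)λ + det = 0.
trace(A) = -1 - 1 = -2.
det(A) = (-1)*(-1) - (-4)*(-1) = 1 - 4 = -3.
Characteristic equation: λ² - (-2)λ + (-3) = 0.
Discriminant: (-2)² - 4*(-3) = 4 + 12 = 16.
Roots: λ = (-2 ± √16) / 2 = -3, 1.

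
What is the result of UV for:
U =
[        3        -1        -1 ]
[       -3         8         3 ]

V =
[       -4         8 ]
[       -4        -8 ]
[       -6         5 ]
UV =
[       -2        27 ]
[      -38       -73 ]

Matrix multiplication: (UV)[i][j] = sum over k of U[i][k] * V[k][j].
  (UV)[0][0] = (3)*(-4) + (-1)*(-4) + (-1)*(-6) = -2
  (UV)[0][1] = (3)*(8) + (-1)*(-8) + (-1)*(5) = 27
  (UV)[1][0] = (-3)*(-4) + (8)*(-4) + (3)*(-6) = -38
  (UV)[1][1] = (-3)*(8) + (8)*(-8) + (3)*(5) = -73
UV =
[       -2        27 ]
[      -38       -73 ]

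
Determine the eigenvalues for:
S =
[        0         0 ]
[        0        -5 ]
λ = -5, 0

Solve det(S - λI) = 0. For a 2×2 matrix the characteristic equation is λ² - (trace)λ + det = 0.
trace(S) = a + d = 0 - 5 = -5.
det(S) = a*d - b*c = (0)*(-5) - (0)*(0) = 0 - 0 = 0.
Characteristic equation: λ² - (-5)λ + (0) = 0.
Discriminant = (-5)² - 4*(0) = 25 - 0 = 25.
λ = (-5 ± √25) / 2 = (-5 ± 5) / 2 = -5, 0.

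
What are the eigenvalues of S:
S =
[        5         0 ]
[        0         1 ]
λ = 1, 5

Solve det(S - λI) = 0. For a 2×2 matrix the characteristic equation is λ² - (trace)λ + det = 0.
trace(S) = a + d = 5 + 1 = 6.
det(S) = a*d - b*c = (5)*(1) - (0)*(0) = 5 - 0 = 5.
Characteristic equation: λ² - (6)λ + (5) = 0.
Discriminant = (6)² - 4*(5) = 36 - 20 = 16.
λ = (6 ± √16) / 2 = (6 ± 4) / 2 = 1, 5.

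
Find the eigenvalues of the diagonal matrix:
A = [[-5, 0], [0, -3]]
λ₁ = -5, λ₂ = -3

The characteristic polynomial of A is det(A - λI) = (-5 - λ)(-3 - λ) = 0.
The roots are λ = -5 and λ = -3, so the eigenvalues are the diagonal entries.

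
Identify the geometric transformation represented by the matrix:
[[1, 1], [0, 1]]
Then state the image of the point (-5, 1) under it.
horizontal shear with factor 1; image of (-5, 1) is (-4, 1)

The matrix [[1, k], [0, 1]] sends (x, y) to (x + 1y, y), leaving the y-coordinate fixed: a horizontal shear.
The matrix [[1, 1], [0, 1]] represents: horizontal shear with factor 1.
Applying it to (-5, 1): [1·-5 + 1·1, 0·-5 + 1·1] = (-4, 1).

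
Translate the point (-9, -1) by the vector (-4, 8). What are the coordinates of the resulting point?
(-13, 7)

Translation by (-4, 8):
x' = -9 + -4 = -13
y' = -1 + 8 = 7
Homogeneous matrix: [[1, 0, -4], [0, 1, 8], [0, 0, 1]]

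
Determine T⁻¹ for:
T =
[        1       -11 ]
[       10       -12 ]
det(T) = 98
T⁻¹ =
[    -6/49     11/98 ]
[    -5/49      1/98 ]

For a 2×2 matrix T = [[a, b], [c, d]] with det(T) ≠ 0, T⁻¹ = (1/det(T)) * [[d, -b], [-c, a]].
det(T) = (1)*(-12) - (-11)*(10) = -12 + 110 = 98.
T⁻¹ = (1/98) * [[-12, 11], [-10, 1]].
Dividing each entry by 98 and reducing:
T⁻¹ =
[    -6/49     11/98 ]
[    -5/49      1/98 ]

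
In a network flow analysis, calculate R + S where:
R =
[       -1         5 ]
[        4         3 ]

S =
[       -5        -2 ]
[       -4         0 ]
R + S =
[       -6         3 ]
[        0         3 ]

Matrix addition is elementwise: (R+S)[i][j] = R[i][j] + S[i][j].
  (R+S)[0][0] = (-1) + (-5) = -6
  (R+S)[0][1] = (5) + (-2) = 3
  (R+S)[1][0] = (4) + (-4) = 0
  (R+S)[1][1] = (3) + (0) = 3
R + S =
[       -6         3 ]
[        0         3 ]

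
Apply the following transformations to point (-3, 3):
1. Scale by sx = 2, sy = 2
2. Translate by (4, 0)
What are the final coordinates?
(-2, 6)

Step 1: Scale (-3, 3) by (sx, sy) = (2, 2) → (-6, 6)
Step 2: Translate by (4, 0) → (-2, 6)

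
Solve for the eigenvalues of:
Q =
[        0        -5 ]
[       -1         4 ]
λ = -1, 5

Solve det(Q - λI) = 0. For a 2×2 matrix the characteristic equation is λ² - (trace)λ + det = 0.
trace(Q) = a + d = 0 + 4 = 4.
det(Q) = a*d - b*c = (0)*(4) - (-5)*(-1) = 0 - 5 = -5.
Characteristic equation: λ² - (4)λ + (-5) = 0.
Discriminant = (4)² - 4*(-5) = 16 + 20 = 36.
λ = (4 ± √36) / 2 = (4 ± 6) / 2 = -1, 5.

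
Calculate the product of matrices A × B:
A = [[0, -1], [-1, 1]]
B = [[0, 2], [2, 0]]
[[-2, 0], [2, -2]]

Matrix multiplication:
C[0][0] = 0×0 + -1×2 = -2
C[0][1] = 0×2 + -1×0 = 0
C[1][0] = -1×0 + 1×2 = 2
C[1][1] = -1×2 + 1×0 = -2
Result: [[-2, 0], [2, -2]]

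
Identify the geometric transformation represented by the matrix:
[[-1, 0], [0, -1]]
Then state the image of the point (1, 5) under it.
rotation by 180° (or reflection through origin); image of (1, 5) is (-1, -5)

This matches the form [[cos θ, -sin θ], [sin θ, cos θ]] of a rotation matrix; reading off cos θ and sin θ gives the angle.
The matrix [[-1, 0], [0, -1]] represents: rotation by 180° (or reflection through origin).
Applying it to (1, 5): [-1·1 + 0·5, 0·1 + -1·5] = (-1, -5).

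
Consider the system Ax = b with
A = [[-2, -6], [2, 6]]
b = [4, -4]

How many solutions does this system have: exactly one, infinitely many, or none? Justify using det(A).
Infinitely many solutions

det(A) = (-2)*(6) - (-6)*(2) = 0, so A is singular (column 2 is 3 times column 1).
b = [4, -4] = -2 * column 1 of A, so b lies in the column space of A.
A singular matrix whose right-hand side is in its column space gives a 1-parameter family of solutions — infinitely many.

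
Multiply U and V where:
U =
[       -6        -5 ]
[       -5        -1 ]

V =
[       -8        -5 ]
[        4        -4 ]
UV =
[       28        50 ]
[       36        29 ]

Matrix multiplication: (UV)[i][j] = sum over k of U[i][k] * V[k][j].
  (UV)[0][0] = (-6)*(-8) + (-5)*(4) = 28
  (UV)[0][1] = (-6)*(-5) + (-5)*(-4) = 50
  (UV)[1][0] = (-5)*(-8) + (-1)*(4) = 36
  (UV)[1][1] = (-5)*(-5) + (-1)*(-4) = 29
UV =
[       28        50 ]
[       36        29 ]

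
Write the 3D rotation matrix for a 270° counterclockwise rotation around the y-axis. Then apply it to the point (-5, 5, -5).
R = [[0, 0, -1], [0, 1, 0], [1, 0, 0]]; R·(-5, 5, -5) = (5, 5, -5)

Rotation matrix for 270° around y-axis:
cos(270°) = 0, sin(270°) = -1
R = [[0, 0, -1], [0, 1, 0], [1, 0, 0]]
Apply to (-5, 5, -5): R·[-5, 5, -5]ᵀ = (5, 5, -5)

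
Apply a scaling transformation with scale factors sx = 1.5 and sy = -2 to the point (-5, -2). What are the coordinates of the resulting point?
(-7.5, 4)

Scaling matrix:
[[1.50, 0], [0, -2]]
Result: (-5 × 1.5, -2 × -2) = (-7.5, 4)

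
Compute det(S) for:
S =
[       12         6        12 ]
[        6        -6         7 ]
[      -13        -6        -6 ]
det(S) = -762

Expand along row 0 (cofactor expansion): det(S) = a*(e*i - f*h) - b*(d*i - f*g) + c*(d*h - e*g), where the 3×3 is [[a, b, c], [d, e, f], [g, h, i]].
Minor M_00 = (-6)*(-6) - (7)*(-6) = 36 + 42 = 78.
Minor M_01 = (6)*(-6) - (7)*(-13) = -36 + 91 = 55.
Minor M_02 = (6)*(-6) - (-6)*(-13) = -36 - 78 = -114.
det(S) = (12)*(78) - (6)*(55) + (12)*(-114) = 936 - 330 - 1368 = -762.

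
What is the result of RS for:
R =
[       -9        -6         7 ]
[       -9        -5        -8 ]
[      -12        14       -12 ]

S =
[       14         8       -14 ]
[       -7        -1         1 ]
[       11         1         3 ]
RS =
[       -7       -59       141 ]
[     -179       -75        97 ]
[     -398      -122       146 ]

Matrix multiplication: (RS)[i][j] = sum over k of R[i][k] * S[k][j].
  (RS)[0][0] = (-9)*(14) + (-6)*(-7) + (7)*(11) = -7
  (RS)[0][1] = (-9)*(8) + (-6)*(-1) + (7)*(1) = -59
  (RS)[0][2] = (-9)*(-14) + (-6)*(1) + (7)*(3) = 141
  (RS)[1][0] = (-9)*(14) + (-5)*(-7) + (-8)*(11) = -179
  (RS)[1][1] = (-9)*(8) + (-5)*(-1) + (-8)*(1) = -75
  (RS)[1][2] = (-9)*(-14) + (-5)*(1) + (-8)*(3) = 97
  (RS)[2][0] = (-12)*(14) + (14)*(-7) + (-12)*(11) = -398
  (RS)[2][1] = (-12)*(8) + (14)*(-1) + (-12)*(1) = -122
  (RS)[2][2] = (-12)*(-14) + (14)*(1) + (-12)*(3) = 146
RS =
[       -7       -59       141 ]
[     -179       -75        97 ]
[     -398      -122       146 ]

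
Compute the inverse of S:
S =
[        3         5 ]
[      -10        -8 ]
det(S) = 26
S⁻¹ =
[    -4/13     -5/26 ]
[     5/13      3/26 ]

For a 2×2 matrix S = [[a, b], [c, d]] with det(S) ≠ 0, S⁻¹ = (1/det(S)) * [[d, -b], [-c, a]].
det(S) = (3)*(-8) - (5)*(-10) = -24 + 50 = 26.
S⁻¹ = (1/26) * [[-8, -5], [10, 3]].
Dividing each entry by 26 and reducing:
S⁻¹ =
[    -4/13     -5/26 ]
[     5/13      3/26 ]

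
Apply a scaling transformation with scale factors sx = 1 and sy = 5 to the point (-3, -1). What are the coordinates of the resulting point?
(-3, -5)

Scaling matrix:
[[1, 0], [0, 5]]
Result: (-3 × 1, -1 × 5) = (-3, -5)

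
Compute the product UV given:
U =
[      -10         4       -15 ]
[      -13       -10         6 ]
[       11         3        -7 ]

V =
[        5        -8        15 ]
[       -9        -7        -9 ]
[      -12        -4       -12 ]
UV =
[       94       112        -6 ]
[      -47       150      -177 ]
[      112       -81       222 ]

Matrix multiplication: (UV)[i][j] = sum over k of U[i][k] * V[k][j].
  (UV)[0][0] = (-10)*(5) + (4)*(-9) + (-15)*(-12) = 94
  (UV)[0][1] = (-10)*(-8) + (4)*(-7) + (-15)*(-4) = 112
  (UV)[0][2] = (-10)*(15) + (4)*(-9) + (-15)*(-12) = -6
  (UV)[1][0] = (-13)*(5) + (-10)*(-9) + (6)*(-12) = -47
  (UV)[1][1] = (-13)*(-8) + (-10)*(-7) + (6)*(-4) = 150
  (UV)[1][2] = (-13)*(15) + (-10)*(-9) + (6)*(-12) = -177
  (UV)[2][0] = (11)*(5) + (3)*(-9) + (-7)*(-12) = 112
  (UV)[2][1] = (11)*(-8) + (3)*(-7) + (-7)*(-4) = -81
  (UV)[2][2] = (11)*(15) + (3)*(-9) + (-7)*(-12) = 222
UV =
[       94       112        -6 ]
[      -47       150      -177 ]
[      112       -81       222 ]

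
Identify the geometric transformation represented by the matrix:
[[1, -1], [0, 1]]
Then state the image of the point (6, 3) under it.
horizontal shear with factor -1; image of (6, 3) is (3, 3)

The matrix [[1, k], [0, 1]] sends (x, y) to (x + -1y, y), leaving the y-coordinate fixed: a horizontal shear.
The matrix [[1, -1], [0, 1]] represents: horizontal shear with factor -1.
Applying it to (6, 3): [1·6 + -1·3, 0·6 + 1·3] = (3, 3).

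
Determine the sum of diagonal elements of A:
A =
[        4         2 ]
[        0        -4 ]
tr(A) = 4 - 4 = 0

The trace of a square matrix is the sum of its diagonal entries.
Diagonal entries of A: A[0][0] = 4, A[1][1] = -4.
tr(A) = 4 - 4 = 0.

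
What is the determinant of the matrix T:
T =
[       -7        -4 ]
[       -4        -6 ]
det(T) = 26

For a 2×2 matrix [[a, b], [c, d]], det = a*d - b*c.
det(T) = (-7)*(-6) - (-4)*(-4) = 42 - 16 = 26.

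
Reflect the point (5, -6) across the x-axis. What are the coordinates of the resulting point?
(5, 6)

Reflection across x-axis: (5, -6) → (5, 6)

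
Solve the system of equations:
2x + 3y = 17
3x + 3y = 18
x = 1, y = 5

Use elimination (row reduction):
Equation 1: 2x + 3y = 17.
Equation 2: 3x + 3y = 18.
Multiply Eq1 by 3 and Eq2 by 2: 6x + 9y = 51;  6x + 6y = 36.
Subtract: (-3)y = -15, so y = 5.
Back-substitute into Eq1: 2x + 3*(5) = 17, so x = 1.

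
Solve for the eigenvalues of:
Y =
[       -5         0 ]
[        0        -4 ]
λ = -5, -4

Solve det(Y - λI) = 0. For a 2×2 matrix the characteristic equation is λ² - (trace)λ + det = 0.
trace(Y) = a + d = -5 - 4 = -9.
det(Y) = a*d - b*c = (-5)*(-4) - (0)*(0) = 20 - 0 = 20.
Characteristic equation: λ² - (-9)λ + (20) = 0.
Discriminant = (-9)² - 4*(20) = 81 - 80 = 1.
λ = (-9 ± √1) / 2 = (-9 ± 1) / 2 = -5, -4.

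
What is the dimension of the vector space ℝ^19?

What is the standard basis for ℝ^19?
Dimension = 19; standard basis = {e_1, e_2, e_3, …, e_19}

ℝ^19 is the space of 19-tuples of real numbers; its dimension is 19.
The standard basis consists of 19 vectors: e_1, e_2, e_3, …, e_19, where e_i is the vector with 1 in position i and 0 elsewhere.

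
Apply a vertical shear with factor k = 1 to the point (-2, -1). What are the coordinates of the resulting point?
(-2, -3)

Shear matrix for vertical shear with factor k = 1:
[[1, 0], [1, 1]]
Result: (-2, -1) → (-2, -3)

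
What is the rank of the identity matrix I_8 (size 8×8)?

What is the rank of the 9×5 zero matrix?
rank(I_8) = 8, rank(0) = 0

The identity I_8 has 8 columns that are the standard basis vectors e_1, …, e_8. These are linearly independent, so all 8 columns are pivots and rank(I_8) = 8.
The 9×5 zero matrix has every entry zero, so every row is the zero row and there are no pivots; rank(0) = 0.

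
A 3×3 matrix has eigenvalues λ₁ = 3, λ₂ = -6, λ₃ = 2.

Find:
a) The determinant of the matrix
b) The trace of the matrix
det = -36, trace = -1

Two standard eigenvalue identities:
- det(A) equals the product of the eigenvalues (counted with multiplicity).
- trace(A) equals the sum of the eigenvalues.
det(A) = (3)*(-6)*(2) = -36.
trace(A) = 3 - 6 + 2 = -1.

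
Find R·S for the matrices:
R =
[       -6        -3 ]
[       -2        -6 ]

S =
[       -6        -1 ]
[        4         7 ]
RS =
[       24       -15 ]
[      -12       -40 ]

Matrix multiplication: (RS)[i][j] = sum over k of R[i][k] * S[k][j].
  (RS)[0][0] = (-6)*(-6) + (-3)*(4) = 24
  (RS)[0][1] = (-6)*(-1) + (-3)*(7) = -15
  (RS)[1][0] = (-2)*(-6) + (-6)*(4) = -12
  (RS)[1][1] = (-2)*(-1) + (-6)*(7) = -40
RS =
[       24       -15 ]
[      -12       -40 ]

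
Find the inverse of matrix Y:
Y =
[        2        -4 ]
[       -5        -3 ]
det(Y) = -26
Y⁻¹ =
[     3/26     -2/13 ]
[    -5/26     -1/13 ]

For a 2×2 matrix Y = [[a, b], [c, d]] with det(Y) ≠ 0, Y⁻¹ = (1/det(Y)) * [[d, -b], [-c, a]].
det(Y) = (2)*(-3) - (-4)*(-5) = -6 - 20 = -26.
Y⁻¹ = (1/-26) * [[-3, 4], [5, 2]].
Dividing each entry by -26 and reducing:
Y⁻¹ =
[     3/26     -2/13 ]
[    -5/26     -1/13 ]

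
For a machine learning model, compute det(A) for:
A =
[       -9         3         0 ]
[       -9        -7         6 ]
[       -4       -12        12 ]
det(A) = 360

Expand along row 0 (cofactor expansion): det(A) = a*(e*i - f*h) - b*(d*i - f*g) + c*(d*h - e*g), where the 3×3 is [[a, b, c], [d, e, f], [g, h, i]].
Minor M_00 = (-7)*(12) - (6)*(-12) = -84 + 72 = -12.
Minor M_01 = (-9)*(12) - (6)*(-4) = -108 + 24 = -84.
Minor M_02 = (-9)*(-12) - (-7)*(-4) = 108 - 28 = 80.
det(A) = (-9)*(-12) - (3)*(-84) + (0)*(80) = 108 + 252 + 0 = 360.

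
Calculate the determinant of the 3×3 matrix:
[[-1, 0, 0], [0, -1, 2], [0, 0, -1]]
-1

Expansion along first row:
det = -1·det([[-1,2],[0,-1]]) - 0·det([[0,2],[0,-1]]) + 0·det([[0,-1],[0,0]])
    = -1·(-1·-1 - 2·0) - 0·(0·-1 - 2·0) + 0·(0·0 - -1·0)
    = -1·1 - 0·0 + 0·0
    = -1 + 0 + 0 = -1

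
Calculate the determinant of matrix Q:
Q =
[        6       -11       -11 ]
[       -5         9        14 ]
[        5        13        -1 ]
det(Q) = -651

Expand along row 0 (cofactor expansion): det(Q) = a*(e*i - f*h) - b*(d*i - f*g) + c*(d*h - e*g), where the 3×3 is [[a, b, c], [d, e, f], [g, h, i]].
Minor M_00 = (9)*(-1) - (14)*(13) = -9 - 182 = -191.
Minor M_01 = (-5)*(-1) - (14)*(5) = 5 - 70 = -65.
Minor M_02 = (-5)*(13) - (9)*(5) = -65 - 45 = -110.
det(Q) = (6)*(-191) - (-11)*(-65) + (-11)*(-110) = -1146 - 715 + 1210 = -651.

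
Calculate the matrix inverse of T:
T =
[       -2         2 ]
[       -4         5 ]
det(T) = -2
T⁻¹ =
[     -5/2         1 ]
[       -2         1 ]

For a 2×2 matrix T = [[a, b], [c, d]] with det(T) ≠ 0, T⁻¹ = (1/det(T)) * [[d, -b], [-c, a]].
det(T) = (-2)*(5) - (2)*(-4) = -10 + 8 = -2.
T⁻¹ = (1/-2) * [[5, -2], [4, -2]].
Dividing each entry by -2 and reducing:
T⁻¹ =
[     -5/2         1 ]
[       -2         1 ]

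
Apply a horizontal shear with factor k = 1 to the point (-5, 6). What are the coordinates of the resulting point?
(1, 6)

Shear matrix for horizontal shear with factor k = 1:
[[1, 1], [0, 1]]
Result: (-5, 6) → (1, 6)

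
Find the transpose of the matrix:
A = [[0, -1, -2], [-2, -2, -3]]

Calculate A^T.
[[0, -2], [-1, -2], [-2, -3]]

The transpose sends entry (i,j) to (j,i); rows become columns.
Row 0 of A: [0, -1, -2] -> column 0 of A^T.
Row 1 of A: [-2, -2, -3] -> column 1 of A^T.
A^T = [[0, -2], [-1, -2], [-2, -3]]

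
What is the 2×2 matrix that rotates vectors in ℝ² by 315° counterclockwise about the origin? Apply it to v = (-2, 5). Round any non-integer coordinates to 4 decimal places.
R = [[√2/2, √2/2], [-√2/2, √2/2]]; R·v = (2.1213, 4.9497)

A counterclockwise rotation by angle θ in ℝ² has matrix R(θ) = [[cos θ, -sin θ], [sin θ, cos θ]].
For θ = 315°: cos θ = √2/2, sin θ = -√2/2.
R(315°) = [[√2/2, √2/2], [-√2/2, √2/2]].
R·v = [√2/2·-2 + (√2/2)·5, -√2/2·-2 + √2/2·5] = (2.1213, 4.9497).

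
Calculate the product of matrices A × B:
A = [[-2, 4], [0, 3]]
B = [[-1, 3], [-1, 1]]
[[-2, -2], [-3, 3]]

Matrix multiplication:
C[0][0] = -2×-1 + 4×-1 = -2
C[0][1] = -2×3 + 4×1 = -2
C[1][0] = 0×-1 + 3×-1 = -3
C[1][1] = 0×3 + 3×1 = 3
Result: [[-2, -2], [-3, 3]]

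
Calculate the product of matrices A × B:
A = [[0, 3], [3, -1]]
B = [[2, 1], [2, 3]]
[[6, 9], [4, 0]]

Matrix multiplication:
C[0][0] = 0×2 + 3×2 = 6
C[0][1] = 0×1 + 3×3 = 9
C[1][0] = 3×2 + -1×2 = 4
C[1][1] = 3×1 + -1×3 = 0
Result: [[6, 9], [4, 0]]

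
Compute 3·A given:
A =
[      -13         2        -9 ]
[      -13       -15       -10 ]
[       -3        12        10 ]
3A =
[      -39         6       -27 ]
[      -39       -45       -30 ]
[       -9        36        30 ]

Scalar multiplication is elementwise: (3A)[i][j] = 3 * A[i][j].
  (3A)[0][0] = 3 * (-13) = -39
  (3A)[0][1] = 3 * (2) = 6
  (3A)[0][2] = 3 * (-9) = -27
  (3A)[1][0] = 3 * (-13) = -39
  (3A)[1][1] = 3 * (-15) = -45
  (3A)[1][2] = 3 * (-10) = -30
  (3A)[2][0] = 3 * (-3) = -9
  (3A)[2][1] = 3 * (12) = 36
  (3A)[2][2] = 3 * (10) = 30
3A =
[      -39         6       -27 ]
[      -39       -45       -30 ]
[       -9        36        30 ]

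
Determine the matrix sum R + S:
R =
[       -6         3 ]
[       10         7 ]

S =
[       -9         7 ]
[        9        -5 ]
R + S =
[      -15        10 ]
[       19         2 ]

Matrix addition is elementwise: (R+S)[i][j] = R[i][j] + S[i][j].
  (R+S)[0][0] = (-6) + (-9) = -15
  (R+S)[0][1] = (3) + (7) = 10
  (R+S)[1][0] = (10) + (9) = 19
  (R+S)[1][1] = (7) + (-5) = 2
R + S =
[      -15        10 ]
[       19         2 ]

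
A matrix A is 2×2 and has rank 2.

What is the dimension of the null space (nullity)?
0

The rank-nullity theorem for an m×n matrix states:
rank(A) + nullity(A) = n (the number of columns).
Here n = 2 and rank(A) = 2, so nullity(A) = 2 - 2 = 0.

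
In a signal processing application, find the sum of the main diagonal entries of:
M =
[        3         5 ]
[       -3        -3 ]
tr(M) = 3 - 3 = 0

The trace of a square matrix is the sum of its diagonal entries.
Diagonal entries of M: M[0][0] = 3, M[1][1] = -3.
tr(M) = 3 - 3 = 0.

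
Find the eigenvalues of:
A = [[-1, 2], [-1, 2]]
λ = 0, 1

Solve det(A - λI) = 0. For a 2×2 matrix this is λ² - (trace)λ + det = 0.
trace(A) = -1 + 2 = 1.
det(A) = (-1)*(2) - (2)*(-1) = -2 + 2 = 0.
Characteristic equation: λ² - (1)λ + (0) = 0.
Discriminant: (1)² - 4*(0) = 1 - 0 = 1.
Roots: λ = (1 ± √1) / 2 = 0, 1.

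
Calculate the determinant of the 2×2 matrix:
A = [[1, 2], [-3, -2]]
4

For A = [[a, b], [c, d]], det(A) = a*d - b*c.
det(A) = (1)*(-2) - (2)*(-3) = -2 - -6 = 4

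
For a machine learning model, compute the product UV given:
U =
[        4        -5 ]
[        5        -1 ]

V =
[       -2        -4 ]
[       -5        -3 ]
UV =
[       17        -1 ]
[       -5       -17 ]

Matrix multiplication: (UV)[i][j] = sum over k of U[i][k] * V[k][j].
  (UV)[0][0] = (4)*(-2) + (-5)*(-5) = 17
  (UV)[0][1] = (4)*(-4) + (-5)*(-3) = -1
  (UV)[1][0] = (5)*(-2) + (-1)*(-5) = -5
  (UV)[1][1] = (5)*(-4) + (-1)*(-3) = -17
UV =
[       17        -1 ]
[       -5       -17 ]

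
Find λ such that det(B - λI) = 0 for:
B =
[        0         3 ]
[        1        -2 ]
λ = -3, 1

Solve det(B - λI) = 0. For a 2×2 matrix the characteristic equation is λ² - (trace)λ + det = 0.
trace(B) = a + d = 0 - 2 = -2.
det(B) = a*d - b*c = (0)*(-2) - (3)*(1) = 0 - 3 = -3.
Characteristic equation: λ² - (-2)λ + (-3) = 0.
Discriminant = (-2)² - 4*(-3) = 4 + 12 = 16.
λ = (-2 ± √16) / 2 = (-2 ± 4) / 2 = -3, 1.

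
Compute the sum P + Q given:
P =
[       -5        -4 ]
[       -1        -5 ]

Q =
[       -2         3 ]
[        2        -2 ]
P + Q =
[       -7        -1 ]
[        1        -7 ]

Matrix addition is elementwise: (P+Q)[i][j] = P[i][j] + Q[i][j].
  (P+Q)[0][0] = (-5) + (-2) = -7
  (P+Q)[0][1] = (-4) + (3) = -1
  (P+Q)[1][0] = (-1) + (2) = 1
  (P+Q)[1][1] = (-5) + (-2) = -7
P + Q =
[       -7        -1 ]
[        1        -7 ]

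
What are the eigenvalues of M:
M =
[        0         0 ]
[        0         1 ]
λ = 0, 1

Solve det(M - λI) = 0. For a 2×2 matrix the characteristic equation is λ² - (trace)λ + det = 0.
trace(M) = a + d = 0 + 1 = 1.
det(M) = a*d - b*c = (0)*(1) - (0)*(0) = 0 - 0 = 0.
Characteristic equation: λ² - (1)λ + (0) = 0.
Discriminant = (1)² - 4*(0) = 1 - 0 = 1.
λ = (1 ± √1) / 2 = (1 ± 1) / 2 = 0, 1.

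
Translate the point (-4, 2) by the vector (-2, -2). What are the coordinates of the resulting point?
(-6, 0)

Translation by (-2, -2):
x' = -4 + -2 = -6
y' = 2 + -2 = 0
Homogeneous matrix: [[1, 0, -2], [0, 1, -2], [0, 0, 1]]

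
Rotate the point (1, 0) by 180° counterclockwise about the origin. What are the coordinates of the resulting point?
(-1, 0)

Rotation matrix R(θ) = [[cos θ, -sin θ], [sin θ, cos θ]]; for θ = 180°:
R = [[-1, 0], [0, -1]]
Result: R × [1, 0]ᵀ = [-1·1 + (0)·0, 0·1 + (-1)·0]ᵀ = (-1, 0)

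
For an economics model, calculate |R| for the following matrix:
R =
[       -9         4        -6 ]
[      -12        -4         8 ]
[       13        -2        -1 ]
det(R) = -268

Expand along row 0 (cofactor expansion): det(R) = a*(e*i - f*h) - b*(d*i - f*g) + c*(d*h - e*g), where the 3×3 is [[a, b, c], [d, e, f], [g, h, i]].
Minor M_00 = (-4)*(-1) - (8)*(-2) = 4 + 16 = 20.
Minor M_01 = (-12)*(-1) - (8)*(13) = 12 - 104 = -92.
Minor M_02 = (-12)*(-2) - (-4)*(13) = 24 + 52 = 76.
det(R) = (-9)*(20) - (4)*(-92) + (-6)*(76) = -180 + 368 - 456 = -268.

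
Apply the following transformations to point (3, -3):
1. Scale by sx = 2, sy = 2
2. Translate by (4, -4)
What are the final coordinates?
(10, -10)

Step 1: Scale (3, -3) by (sx, sy) = (2, 2) → (6, -6)
Step 2: Translate by (4, -4) → (10, -10)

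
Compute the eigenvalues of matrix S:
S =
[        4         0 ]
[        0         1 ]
λ = 1, 4

Solve det(S - λI) = 0. For a 2×2 matrix the characteristic equation is λ² - (trace)λ + det = 0.
trace(S) = a + d = 4 + 1 = 5.
det(S) = a*d - b*c = (4)*(1) - (0)*(0) = 4 - 0 = 4.
Characteristic equation: λ² - (5)λ + (4) = 0.
Discriminant = (5)² - 4*(4) = 25 - 16 = 9.
λ = (5 ± √9) / 2 = (5 ± 3) / 2 = 1, 4.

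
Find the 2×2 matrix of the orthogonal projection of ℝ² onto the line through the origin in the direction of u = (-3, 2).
[[9/13, -6/13], [-6/13, 4/13]]

The orthogonal projection onto the line spanned by a nonzero vector u = (a, b) has matrix P = (u uᵀ) / (uᵀ u) = (1/(a² + b²)) · [[a², ab], [ab, b²]].
Here u = (-3, 2), so a² + b² = 9 + 4 = 13.
P = (1/13) · [[9, -6], [-6, 4]] = [[9/13, -6/13], [-6/13, 4/13]].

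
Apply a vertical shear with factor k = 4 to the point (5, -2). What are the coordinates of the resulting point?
(5, 18)

Shear matrix for vertical shear with factor k = 4:
[[1, 0], [4, 1]]
Result: (5, -2) → (5, 18)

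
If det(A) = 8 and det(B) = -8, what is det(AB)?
-64

Use the multiplicative property of determinants: det(AB) = det(A)*det(B).
det(AB) = (8)*(-8) = -64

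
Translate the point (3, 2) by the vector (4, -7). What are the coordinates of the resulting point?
(7, -5)

Translation by (4, -7):
x' = 3 + 4 = 7
y' = 2 + -7 = -5
Homogeneous matrix: [[1, 0, 4], [0, 1, -7], [0, 0, 1]]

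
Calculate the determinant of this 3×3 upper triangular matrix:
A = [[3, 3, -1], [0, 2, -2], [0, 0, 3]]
18

The determinant of a triangular matrix is the product of its diagonal entries (the off-diagonal entries above the diagonal do not affect it).
det(A) = (3) * (2) * (3) = 18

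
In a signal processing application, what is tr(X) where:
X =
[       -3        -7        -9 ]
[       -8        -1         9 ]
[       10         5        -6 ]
tr(X) = -3 - 1 - 6 = -10

The trace of a square matrix is the sum of its diagonal entries.
Diagonal entries of X: X[0][0] = -3, X[1][1] = -1, X[2][2] = -6.
tr(X) = -3 - 1 - 6 = -10.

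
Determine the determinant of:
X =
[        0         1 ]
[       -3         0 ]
det(X) = 3

For a 2×2 matrix [[a, b], [c, d]], det = a*d - b*c.
det(X) = (0)*(0) - (1)*(-3) = 0 + 3 = 3.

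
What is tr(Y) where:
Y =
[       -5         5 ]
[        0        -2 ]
tr(Y) = -5 - 2 = -7

The trace of a square matrix is the sum of its diagonal entries.
Diagonal entries of Y: Y[0][0] = -5, Y[1][1] = -2.
tr(Y) = -5 - 2 = -7.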